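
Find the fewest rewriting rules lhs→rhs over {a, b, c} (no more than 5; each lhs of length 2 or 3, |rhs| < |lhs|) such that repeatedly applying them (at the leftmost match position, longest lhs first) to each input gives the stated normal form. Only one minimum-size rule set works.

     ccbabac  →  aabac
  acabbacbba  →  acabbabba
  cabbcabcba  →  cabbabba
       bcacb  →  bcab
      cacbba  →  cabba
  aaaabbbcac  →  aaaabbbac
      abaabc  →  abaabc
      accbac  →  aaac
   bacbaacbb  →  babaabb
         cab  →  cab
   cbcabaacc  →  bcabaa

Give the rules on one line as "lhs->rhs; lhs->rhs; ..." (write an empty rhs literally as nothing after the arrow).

bbc->bb; cb->b; cc->; ccb->a

  | ccbabac => aabac
  | acabbacbba => acabbabba
  | cabbcabcba => cabbabcba => cabbabba
  | bcacb => bcab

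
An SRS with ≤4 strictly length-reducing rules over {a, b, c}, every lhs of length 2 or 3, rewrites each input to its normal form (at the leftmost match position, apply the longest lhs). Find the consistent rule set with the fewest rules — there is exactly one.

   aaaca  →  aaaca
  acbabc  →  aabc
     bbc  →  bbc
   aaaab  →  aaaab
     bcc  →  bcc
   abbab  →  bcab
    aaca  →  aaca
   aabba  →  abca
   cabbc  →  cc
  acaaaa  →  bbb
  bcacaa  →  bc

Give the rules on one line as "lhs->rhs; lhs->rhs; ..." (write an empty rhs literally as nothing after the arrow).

  | aaaca
  | acbabc => aabc
  | bbc
  | aaaab

abb->bc; caa->bb; cb->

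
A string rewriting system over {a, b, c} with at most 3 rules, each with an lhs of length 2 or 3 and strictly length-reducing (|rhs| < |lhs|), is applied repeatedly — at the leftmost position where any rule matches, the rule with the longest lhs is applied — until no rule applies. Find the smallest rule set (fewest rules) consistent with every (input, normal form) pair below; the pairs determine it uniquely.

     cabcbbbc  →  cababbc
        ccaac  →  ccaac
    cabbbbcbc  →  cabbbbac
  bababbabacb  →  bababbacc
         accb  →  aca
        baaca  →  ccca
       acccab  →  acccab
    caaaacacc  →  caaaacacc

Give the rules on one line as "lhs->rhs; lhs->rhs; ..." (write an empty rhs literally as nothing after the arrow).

baa->cc; cb->a

  | cabcbbbc => cababbc
  | ccaac
  | cabbbbcbc => cabbbbac
  | bababbabacb => bababbabaa => bababbacc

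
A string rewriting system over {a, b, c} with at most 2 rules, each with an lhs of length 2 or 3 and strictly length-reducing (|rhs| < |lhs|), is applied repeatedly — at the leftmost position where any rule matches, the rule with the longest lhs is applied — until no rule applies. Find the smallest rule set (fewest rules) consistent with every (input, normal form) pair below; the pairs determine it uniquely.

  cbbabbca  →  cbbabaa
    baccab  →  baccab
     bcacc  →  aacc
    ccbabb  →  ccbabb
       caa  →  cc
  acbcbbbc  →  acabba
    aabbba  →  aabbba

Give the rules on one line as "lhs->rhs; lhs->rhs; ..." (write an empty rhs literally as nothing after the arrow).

bc->a; caa->cc

  | cbbabbca => cbbabaa
  | baccab
  | bcacc => aacc
  | ccbabb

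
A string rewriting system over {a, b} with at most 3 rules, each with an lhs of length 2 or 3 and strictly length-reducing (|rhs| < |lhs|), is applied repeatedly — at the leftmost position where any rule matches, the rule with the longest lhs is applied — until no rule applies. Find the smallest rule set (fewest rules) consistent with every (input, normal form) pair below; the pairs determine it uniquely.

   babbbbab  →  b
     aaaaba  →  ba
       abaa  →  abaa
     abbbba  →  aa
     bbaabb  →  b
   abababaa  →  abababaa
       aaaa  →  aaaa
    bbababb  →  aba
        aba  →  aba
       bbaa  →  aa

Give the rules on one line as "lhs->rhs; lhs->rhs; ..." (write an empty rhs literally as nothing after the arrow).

  | babbbbab => babbab => baab => bbb => b
  | aaaaba => aabba => bbba => ba
  | abaa
  | abbbba => abba => aa

aab->bb; bb->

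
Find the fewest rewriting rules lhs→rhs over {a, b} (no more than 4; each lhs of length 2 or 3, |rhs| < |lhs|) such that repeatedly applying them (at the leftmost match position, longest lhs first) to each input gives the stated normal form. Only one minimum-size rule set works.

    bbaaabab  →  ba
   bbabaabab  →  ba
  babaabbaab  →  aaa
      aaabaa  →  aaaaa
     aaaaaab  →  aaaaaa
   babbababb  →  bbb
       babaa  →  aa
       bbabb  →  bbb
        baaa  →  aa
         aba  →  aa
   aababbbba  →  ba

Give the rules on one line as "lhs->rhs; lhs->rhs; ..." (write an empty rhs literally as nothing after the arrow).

  | bbaaabab => bababab => baabab => abbab => bab => ba
  | bbabaabab => bbaaabab => bababab => baabab => abbab => bab => ba
  | babaabbaab => baaabbaab => ababbaab => aabbaab => abaab => aaab => aaa
  | aaabaa => aaaaa

ab->a; abb->b; baa->ab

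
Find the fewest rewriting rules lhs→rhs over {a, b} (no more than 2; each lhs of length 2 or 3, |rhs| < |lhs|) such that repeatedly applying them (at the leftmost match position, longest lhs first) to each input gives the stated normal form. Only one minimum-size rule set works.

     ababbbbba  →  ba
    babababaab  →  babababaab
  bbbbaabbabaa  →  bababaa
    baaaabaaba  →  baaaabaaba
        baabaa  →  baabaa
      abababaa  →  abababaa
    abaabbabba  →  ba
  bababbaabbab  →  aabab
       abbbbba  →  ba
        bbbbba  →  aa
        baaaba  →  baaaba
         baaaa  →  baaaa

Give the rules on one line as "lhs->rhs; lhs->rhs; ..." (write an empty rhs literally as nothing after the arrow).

  | ababbbbba => abbbbba => bbbba => abba => ba
  | babababaab
  | bbbbaabbabaa => abbaabbabaa => baabbabaa => bababaa
  | baaaabaaba

abb->b; bb->a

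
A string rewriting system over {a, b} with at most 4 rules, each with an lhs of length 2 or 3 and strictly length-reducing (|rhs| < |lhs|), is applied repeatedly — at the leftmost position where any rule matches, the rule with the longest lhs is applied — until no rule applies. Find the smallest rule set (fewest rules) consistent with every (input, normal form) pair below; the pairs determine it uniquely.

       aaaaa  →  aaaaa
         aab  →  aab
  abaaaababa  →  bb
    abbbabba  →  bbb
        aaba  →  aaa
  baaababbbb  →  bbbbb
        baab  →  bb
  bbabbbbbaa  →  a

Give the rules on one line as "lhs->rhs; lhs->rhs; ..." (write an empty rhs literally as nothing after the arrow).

abb->bb; ba->a; baa->b; bab->ba

  | aaaaa
  | aab
  | abaaaababa => abaababa => abbaba => bbaba => bbaa => bb
  | abbbabba => bbbabba => bbbaba => bbbaa => bbb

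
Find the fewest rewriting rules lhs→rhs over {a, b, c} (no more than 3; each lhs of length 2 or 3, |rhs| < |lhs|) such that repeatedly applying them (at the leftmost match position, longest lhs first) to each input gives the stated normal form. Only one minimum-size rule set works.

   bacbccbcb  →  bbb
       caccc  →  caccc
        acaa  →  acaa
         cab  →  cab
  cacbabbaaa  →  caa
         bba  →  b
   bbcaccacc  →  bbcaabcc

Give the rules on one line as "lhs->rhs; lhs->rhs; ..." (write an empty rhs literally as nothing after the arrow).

  | bacbccbcb => cbccbcb => bccbcb => bcbcb => bbcb => bbb
  | caccc
  | acaa
  | cab

ba->; cb->b; cca->ab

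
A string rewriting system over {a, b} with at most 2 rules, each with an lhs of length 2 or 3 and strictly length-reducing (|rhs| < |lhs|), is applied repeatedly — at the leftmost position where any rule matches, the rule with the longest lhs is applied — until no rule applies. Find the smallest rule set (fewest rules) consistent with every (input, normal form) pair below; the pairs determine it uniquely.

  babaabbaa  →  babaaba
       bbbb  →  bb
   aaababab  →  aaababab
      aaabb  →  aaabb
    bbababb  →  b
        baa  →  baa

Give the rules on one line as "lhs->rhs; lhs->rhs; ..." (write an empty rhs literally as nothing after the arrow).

  | babaabbaa => babaaba
  | bbbb => bb
  | aaababab
  | aaabb

bba->b; bbb->b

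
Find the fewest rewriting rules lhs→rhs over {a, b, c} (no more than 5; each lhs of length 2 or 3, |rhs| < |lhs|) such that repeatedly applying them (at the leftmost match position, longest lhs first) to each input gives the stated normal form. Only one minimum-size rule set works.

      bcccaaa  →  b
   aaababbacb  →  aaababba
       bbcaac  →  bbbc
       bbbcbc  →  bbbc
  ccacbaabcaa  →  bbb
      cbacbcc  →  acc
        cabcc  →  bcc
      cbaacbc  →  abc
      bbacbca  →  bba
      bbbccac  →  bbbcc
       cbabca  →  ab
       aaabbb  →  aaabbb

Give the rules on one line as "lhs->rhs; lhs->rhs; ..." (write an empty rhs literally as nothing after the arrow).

  | bcccaaa => bccba => bca => b
  | aaababbacb => aaababba
  | bbcaac => bbbc
  | bbbcbc => bbbc

aac->a; ca->; caa->b; cb->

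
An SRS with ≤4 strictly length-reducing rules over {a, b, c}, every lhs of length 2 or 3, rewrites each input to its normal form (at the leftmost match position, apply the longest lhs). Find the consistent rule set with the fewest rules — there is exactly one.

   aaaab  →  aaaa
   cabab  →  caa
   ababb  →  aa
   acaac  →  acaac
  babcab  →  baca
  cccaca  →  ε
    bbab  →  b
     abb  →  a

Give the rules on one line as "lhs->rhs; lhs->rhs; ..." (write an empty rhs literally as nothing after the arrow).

  | aaaab => aaaa
  | cabab => caab => caa
  | ababb => aabb => aab => aa
  | acaac

ab->a; bba->; cca->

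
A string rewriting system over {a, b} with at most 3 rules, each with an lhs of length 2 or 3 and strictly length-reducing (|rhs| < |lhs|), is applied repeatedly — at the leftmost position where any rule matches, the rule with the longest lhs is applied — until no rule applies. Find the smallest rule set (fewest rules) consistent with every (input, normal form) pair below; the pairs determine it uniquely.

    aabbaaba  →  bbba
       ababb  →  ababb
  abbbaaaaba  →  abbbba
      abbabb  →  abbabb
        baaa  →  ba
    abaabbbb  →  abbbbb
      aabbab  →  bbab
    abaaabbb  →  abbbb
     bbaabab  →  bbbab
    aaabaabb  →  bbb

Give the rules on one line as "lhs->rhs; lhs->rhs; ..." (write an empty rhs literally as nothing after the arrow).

aa->a; aab->b

  | aabbaaba => bbaaba => bbba
  | ababb
  | abbbaaaaba => abbbaaaba => abbbaaba => abbbba
  | abbabb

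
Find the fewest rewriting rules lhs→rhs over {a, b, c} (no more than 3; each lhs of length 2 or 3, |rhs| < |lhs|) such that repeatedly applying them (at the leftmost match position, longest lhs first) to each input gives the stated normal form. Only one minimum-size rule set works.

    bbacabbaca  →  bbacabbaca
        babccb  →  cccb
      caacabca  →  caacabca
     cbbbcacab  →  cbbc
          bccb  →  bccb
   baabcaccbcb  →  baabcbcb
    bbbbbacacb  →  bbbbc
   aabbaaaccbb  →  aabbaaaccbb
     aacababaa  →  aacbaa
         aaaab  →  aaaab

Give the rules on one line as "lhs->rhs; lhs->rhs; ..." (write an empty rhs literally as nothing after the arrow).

  | bbacabbaca
  | babccb => cccb
  | caacabca
  | cbbbcacab => cbbbab => cbbc

aba->; bab->c; cac->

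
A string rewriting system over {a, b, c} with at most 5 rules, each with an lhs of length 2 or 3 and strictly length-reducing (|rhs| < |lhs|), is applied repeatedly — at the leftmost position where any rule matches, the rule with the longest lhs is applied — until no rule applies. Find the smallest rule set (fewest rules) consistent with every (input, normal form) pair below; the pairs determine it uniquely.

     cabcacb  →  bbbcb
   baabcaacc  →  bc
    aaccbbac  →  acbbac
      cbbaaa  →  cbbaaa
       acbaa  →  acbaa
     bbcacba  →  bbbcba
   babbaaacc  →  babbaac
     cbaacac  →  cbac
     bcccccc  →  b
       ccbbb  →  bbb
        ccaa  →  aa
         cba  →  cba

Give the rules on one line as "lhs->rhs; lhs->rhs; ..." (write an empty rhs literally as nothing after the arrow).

  | cabcacb => bbcacb => bbbcb
  | baabcaacc => bacaacc => babacc => babc => bc
  | aaccbbac => acbbac
  | cbbaaa

abc->c; acc->c; ca->b; cc->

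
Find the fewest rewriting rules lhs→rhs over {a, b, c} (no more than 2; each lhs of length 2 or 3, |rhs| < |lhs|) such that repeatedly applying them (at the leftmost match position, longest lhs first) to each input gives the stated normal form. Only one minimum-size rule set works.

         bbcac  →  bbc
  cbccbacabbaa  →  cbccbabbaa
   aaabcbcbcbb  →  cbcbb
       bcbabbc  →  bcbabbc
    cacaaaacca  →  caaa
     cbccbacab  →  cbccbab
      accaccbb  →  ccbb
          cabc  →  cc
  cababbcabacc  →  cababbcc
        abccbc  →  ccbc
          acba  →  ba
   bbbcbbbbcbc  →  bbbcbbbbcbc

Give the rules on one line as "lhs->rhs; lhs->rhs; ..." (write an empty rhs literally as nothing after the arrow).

  | bbcac => bbc
  | cbccbacabbaa => cbccbabbaa
  | aaabcbcbcbb => aacbcbcbb => abcbcbb => cbcbb
  | bcbabbc

abc->c; ac->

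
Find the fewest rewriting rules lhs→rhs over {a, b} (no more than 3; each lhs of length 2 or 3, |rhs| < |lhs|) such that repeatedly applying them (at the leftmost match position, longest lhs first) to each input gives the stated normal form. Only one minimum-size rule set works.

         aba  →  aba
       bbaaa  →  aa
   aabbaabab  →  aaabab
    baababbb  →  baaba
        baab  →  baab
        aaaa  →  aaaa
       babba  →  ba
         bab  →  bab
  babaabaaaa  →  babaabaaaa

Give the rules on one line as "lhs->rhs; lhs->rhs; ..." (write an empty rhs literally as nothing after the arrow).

  | aba
  | bbaaa => aa
  | aabbaabab => aaabab
  | baababbb => baaba

bba->; bbb->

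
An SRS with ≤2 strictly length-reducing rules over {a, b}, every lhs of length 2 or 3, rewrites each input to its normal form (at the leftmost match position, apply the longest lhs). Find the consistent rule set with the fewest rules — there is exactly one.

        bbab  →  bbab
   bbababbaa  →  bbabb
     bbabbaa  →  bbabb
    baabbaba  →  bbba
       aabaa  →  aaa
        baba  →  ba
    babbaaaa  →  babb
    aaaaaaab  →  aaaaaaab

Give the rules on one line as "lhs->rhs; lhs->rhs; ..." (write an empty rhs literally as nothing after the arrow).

  | bbab
  | bbababbaa => bbabbaa => bbabb
  | bbabbaa => bbabb
  | baabbaba => bbbaba => bbba

aba->a; baa->b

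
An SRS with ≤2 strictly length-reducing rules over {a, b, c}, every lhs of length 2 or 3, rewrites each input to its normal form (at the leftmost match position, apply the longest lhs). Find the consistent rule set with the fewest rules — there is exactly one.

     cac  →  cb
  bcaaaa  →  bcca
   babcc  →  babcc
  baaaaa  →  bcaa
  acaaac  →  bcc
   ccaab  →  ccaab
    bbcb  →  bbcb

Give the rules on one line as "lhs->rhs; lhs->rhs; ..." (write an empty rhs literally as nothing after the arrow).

  | cac => cb
  | bcaaaa => bcca
  | babcc
  | baaaaa => bcaa

aaa->c; ac->b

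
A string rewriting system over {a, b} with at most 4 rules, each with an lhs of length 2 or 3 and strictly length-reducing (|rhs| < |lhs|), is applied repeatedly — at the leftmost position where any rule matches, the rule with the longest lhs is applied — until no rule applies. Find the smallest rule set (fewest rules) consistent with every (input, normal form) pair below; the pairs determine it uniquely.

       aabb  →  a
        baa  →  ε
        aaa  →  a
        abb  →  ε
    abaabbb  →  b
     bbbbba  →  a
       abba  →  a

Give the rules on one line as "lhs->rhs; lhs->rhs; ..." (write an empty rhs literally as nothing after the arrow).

aa->; ba->a; bb->a

  | aabb => bb => a
  | baa => aa => ε
  | aaa => a
  | abb => aa => ε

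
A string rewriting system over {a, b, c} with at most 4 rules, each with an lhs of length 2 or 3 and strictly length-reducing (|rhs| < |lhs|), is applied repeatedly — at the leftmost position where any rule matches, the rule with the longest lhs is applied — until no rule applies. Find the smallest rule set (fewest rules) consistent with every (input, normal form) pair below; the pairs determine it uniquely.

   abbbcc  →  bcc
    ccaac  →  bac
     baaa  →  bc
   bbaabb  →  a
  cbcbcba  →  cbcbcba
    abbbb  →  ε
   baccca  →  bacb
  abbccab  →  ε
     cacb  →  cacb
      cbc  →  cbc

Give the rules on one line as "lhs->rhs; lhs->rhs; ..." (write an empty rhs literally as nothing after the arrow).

aaa->c; abb->; bb->; cca->b

  | abbbcc => bcc
  | ccaac => bac
  | baaa => bc
  | bbaabb => aabb => a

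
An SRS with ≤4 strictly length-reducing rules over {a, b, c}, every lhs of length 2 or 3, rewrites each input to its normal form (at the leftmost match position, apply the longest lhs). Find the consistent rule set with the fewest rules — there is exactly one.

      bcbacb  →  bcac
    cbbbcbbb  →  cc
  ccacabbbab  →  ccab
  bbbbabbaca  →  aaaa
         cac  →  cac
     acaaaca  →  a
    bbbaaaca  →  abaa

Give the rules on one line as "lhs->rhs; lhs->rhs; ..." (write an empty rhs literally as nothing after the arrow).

  | bcbacb => bcacb => bcac
  | cbbbcbbb => cbbcbbb => cbcbbb => ccbbb => ccbb => ccb => cc
  | ccacabbbab => ccbbbab => ccbbab => ccbab => ccab
  | bbbbabbaca => abbabbaca => aaabbaca => aaaaaca => aaaa

aca->; bb->a; cb->c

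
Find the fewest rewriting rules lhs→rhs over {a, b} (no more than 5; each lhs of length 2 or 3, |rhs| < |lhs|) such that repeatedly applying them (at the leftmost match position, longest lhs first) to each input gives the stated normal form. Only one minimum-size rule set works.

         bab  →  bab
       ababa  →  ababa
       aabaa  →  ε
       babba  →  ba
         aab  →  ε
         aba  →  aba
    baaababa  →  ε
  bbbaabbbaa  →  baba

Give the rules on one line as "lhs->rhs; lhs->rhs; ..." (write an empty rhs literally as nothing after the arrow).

aa->; aaa->b; aab->; bba->

  | bab
  | ababa
  | aabaa => aa => ε
  | babba => ba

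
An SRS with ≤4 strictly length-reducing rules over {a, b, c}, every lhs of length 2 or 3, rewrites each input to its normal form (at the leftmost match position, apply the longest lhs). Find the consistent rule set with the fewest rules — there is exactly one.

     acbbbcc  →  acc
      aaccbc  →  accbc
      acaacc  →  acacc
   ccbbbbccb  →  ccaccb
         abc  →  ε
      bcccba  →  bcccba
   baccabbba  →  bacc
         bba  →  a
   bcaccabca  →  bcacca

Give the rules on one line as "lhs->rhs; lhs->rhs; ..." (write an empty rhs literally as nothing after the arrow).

aa->a; aba->; abc->; bb->a

  | acbbbcc => acabcc => acc
  | aaccbc => accbc
  | acaacc => acacc
  | ccbbbbccb => ccabbccb => ccaaccb => ccaccb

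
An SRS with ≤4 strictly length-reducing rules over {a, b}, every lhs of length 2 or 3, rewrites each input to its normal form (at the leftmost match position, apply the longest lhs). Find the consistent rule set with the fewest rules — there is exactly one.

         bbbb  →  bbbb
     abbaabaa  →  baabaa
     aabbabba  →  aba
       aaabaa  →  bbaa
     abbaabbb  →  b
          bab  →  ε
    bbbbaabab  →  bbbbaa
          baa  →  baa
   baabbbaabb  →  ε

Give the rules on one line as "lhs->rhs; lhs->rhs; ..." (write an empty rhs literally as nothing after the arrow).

  | bbbb
  | abbaabaa => baabaa
  | aabbabba => ababba => aba
  | aaabaa => bbaa

aaa->b; abb->b; bab->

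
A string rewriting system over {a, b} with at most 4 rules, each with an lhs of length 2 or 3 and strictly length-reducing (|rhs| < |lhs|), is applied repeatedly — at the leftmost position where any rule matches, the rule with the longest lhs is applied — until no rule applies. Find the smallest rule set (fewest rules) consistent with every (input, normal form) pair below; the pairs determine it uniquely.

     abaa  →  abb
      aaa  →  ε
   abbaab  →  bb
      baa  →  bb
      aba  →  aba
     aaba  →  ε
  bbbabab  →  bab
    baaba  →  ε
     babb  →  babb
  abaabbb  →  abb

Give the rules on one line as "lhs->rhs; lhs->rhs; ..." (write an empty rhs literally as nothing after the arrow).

  | abaa => abb
  | aaa => ε
  | abbaab => aab => bb
  | baa => bb

aa->b; aaa->; bba->; bbb->bb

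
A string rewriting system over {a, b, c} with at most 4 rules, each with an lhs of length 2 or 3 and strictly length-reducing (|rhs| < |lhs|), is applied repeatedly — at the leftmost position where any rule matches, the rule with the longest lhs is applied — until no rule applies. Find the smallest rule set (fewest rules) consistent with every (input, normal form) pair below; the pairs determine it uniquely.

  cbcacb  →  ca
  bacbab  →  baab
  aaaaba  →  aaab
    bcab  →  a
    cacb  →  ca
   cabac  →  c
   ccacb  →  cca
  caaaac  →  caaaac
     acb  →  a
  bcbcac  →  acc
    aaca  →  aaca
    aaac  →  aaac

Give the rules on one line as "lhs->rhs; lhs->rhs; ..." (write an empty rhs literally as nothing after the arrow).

  | cbcacb => cacb => ca
  | bacbab => baab
  | aaaaba => aaab
  | bcab => acb => a

aba->b; bca->ac; cb->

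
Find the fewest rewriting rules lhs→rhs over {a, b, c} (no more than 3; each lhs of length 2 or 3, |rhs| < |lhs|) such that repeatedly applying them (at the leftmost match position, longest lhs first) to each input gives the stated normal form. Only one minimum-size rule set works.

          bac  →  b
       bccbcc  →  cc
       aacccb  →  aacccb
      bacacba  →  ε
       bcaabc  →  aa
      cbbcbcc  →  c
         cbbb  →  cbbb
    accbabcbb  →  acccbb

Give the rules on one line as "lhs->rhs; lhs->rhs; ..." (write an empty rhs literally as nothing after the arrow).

  | bac => b
  | bccbcc => cbcc => cc
  | aacccb
  | bacacba => bacba => bba => bc => ε

ba->c; bac->b; bc->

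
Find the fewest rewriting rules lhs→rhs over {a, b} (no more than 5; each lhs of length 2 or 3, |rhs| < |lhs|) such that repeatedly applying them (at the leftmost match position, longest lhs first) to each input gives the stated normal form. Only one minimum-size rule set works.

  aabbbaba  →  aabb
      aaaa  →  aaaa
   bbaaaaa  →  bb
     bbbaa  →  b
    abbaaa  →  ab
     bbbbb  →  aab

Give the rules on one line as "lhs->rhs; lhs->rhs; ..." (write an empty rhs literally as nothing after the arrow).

aba->b; ba->b; baa->bb; bbb->ab

  | aabbbaba => aaababa => aabba => aabb
  | aaaa
  | bbaaaaa => bbbaaa => abaaa => baa => bb
  | bbbaa => abaa => ba => b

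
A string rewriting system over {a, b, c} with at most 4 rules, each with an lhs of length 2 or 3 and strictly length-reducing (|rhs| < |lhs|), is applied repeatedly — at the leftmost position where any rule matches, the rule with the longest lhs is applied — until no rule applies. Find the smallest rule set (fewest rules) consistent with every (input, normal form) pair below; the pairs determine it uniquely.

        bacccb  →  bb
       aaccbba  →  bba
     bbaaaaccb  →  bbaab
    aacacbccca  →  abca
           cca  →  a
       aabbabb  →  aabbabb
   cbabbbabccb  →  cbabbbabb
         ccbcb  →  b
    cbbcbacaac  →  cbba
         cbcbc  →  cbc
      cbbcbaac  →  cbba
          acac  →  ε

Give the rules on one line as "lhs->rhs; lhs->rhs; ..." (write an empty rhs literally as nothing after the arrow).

ac->; bcb->b; cc->

  | bacccb => bccb => bb
  | aaccbba => acbba => bba
  | bbaaaaccb => bbaaacb => bbaab
  | aacacbccca => aacbccca => abccca => abca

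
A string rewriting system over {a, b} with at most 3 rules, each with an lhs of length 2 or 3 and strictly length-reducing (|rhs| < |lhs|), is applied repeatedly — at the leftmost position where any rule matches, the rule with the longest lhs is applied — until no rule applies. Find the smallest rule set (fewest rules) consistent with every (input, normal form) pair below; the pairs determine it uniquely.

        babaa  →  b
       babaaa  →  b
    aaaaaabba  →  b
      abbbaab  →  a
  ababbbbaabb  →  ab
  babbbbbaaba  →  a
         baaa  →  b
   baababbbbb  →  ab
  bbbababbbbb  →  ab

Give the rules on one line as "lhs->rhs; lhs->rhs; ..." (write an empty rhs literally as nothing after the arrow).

  | babaa => bbaa => aa => b
  | babaaa => bbaaa => aaa => ba => b
  | aaaaaabba => baaaabba => baaabba => baabba => babba => bbba => ba => b
  | abbbaab => abaab => abab => abb => a

aa->b; ba->b; bb->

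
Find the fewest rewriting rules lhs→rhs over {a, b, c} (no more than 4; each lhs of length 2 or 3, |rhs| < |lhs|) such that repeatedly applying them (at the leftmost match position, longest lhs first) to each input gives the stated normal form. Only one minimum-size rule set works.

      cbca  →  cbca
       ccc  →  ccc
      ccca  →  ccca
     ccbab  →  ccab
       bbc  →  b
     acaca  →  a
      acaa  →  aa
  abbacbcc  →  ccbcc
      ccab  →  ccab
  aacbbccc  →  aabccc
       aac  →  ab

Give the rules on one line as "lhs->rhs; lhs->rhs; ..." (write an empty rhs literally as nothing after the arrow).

  | cbca
  | ccc
  | ccca
  | ccbab => ccab

aaa->c; ac->b; ba->a; bb->a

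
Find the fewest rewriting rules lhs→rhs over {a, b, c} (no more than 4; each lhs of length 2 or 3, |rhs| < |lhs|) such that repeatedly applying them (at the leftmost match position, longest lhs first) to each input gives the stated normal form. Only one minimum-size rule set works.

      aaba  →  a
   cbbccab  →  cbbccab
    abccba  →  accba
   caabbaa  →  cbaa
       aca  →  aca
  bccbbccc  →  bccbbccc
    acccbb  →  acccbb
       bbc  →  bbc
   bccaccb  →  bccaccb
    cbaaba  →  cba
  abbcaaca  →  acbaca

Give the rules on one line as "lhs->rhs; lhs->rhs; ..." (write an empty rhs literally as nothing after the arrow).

  | aaba => a
  | cbbccab
  | abccba => accba
  | caabbaa => cbaa

aab->; abc->ac; bca->cb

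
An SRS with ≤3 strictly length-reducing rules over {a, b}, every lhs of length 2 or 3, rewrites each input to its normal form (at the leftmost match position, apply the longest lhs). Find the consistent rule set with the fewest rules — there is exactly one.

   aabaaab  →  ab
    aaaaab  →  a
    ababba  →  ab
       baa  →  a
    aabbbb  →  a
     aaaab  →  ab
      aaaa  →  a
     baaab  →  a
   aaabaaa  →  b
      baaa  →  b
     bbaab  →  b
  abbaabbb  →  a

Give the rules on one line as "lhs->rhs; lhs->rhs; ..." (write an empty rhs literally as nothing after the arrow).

  | aabaaab => bbaaab => aaaab => ab
  | aaaaab => aab => bb => a
  | ababba => abaaa => ab
  | baa => bb => a

aa->b; aaa->; bb->a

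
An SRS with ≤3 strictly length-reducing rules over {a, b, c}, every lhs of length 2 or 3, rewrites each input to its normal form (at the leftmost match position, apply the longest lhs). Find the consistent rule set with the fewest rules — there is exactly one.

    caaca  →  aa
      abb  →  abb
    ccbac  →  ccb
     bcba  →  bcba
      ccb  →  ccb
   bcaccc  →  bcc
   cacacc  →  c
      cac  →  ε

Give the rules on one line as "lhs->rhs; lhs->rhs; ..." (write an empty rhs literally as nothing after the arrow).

  | caaca => aaca => aa
  | abb
  | ccbac => ccb
  | bcba

ac->; ca->a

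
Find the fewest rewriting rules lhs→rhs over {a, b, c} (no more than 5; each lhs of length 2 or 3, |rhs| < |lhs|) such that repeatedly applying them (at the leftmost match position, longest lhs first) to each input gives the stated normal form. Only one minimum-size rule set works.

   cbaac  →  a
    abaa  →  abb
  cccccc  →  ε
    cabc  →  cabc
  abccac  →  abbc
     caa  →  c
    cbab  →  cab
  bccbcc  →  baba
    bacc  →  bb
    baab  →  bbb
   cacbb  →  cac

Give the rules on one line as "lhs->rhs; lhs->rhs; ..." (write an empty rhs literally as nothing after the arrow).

  | cbaac => caac => cbc => cc => a
  | abaa => abb
  | cccccc => ccc => ε
  | cabc

aa->b; cb->c; cc->a; ccc->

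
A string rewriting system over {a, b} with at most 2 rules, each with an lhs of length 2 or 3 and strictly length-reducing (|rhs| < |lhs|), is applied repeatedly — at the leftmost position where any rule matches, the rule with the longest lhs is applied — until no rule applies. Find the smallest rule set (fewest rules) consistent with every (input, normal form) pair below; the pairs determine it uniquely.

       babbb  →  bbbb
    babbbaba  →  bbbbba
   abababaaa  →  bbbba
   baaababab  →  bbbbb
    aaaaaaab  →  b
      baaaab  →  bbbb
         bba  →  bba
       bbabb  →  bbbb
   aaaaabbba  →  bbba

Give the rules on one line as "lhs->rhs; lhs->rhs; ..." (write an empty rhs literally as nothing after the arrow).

ab->b; baa->bb

  | babbb => bbbb
  | babbbaba => bbbbaba => bbbbba
  | abababaaa => bababaaa => bbabaaa => bbbaaa => bbbba
  | baaababab => bbababab => bbbabab => bbbbab => bbbbb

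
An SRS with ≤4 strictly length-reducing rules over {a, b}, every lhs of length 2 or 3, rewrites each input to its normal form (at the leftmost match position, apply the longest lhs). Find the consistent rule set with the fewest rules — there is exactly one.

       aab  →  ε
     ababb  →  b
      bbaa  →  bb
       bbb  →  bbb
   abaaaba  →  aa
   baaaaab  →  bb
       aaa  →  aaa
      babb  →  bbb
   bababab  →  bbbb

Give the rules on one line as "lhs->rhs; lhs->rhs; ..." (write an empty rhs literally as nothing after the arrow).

aab->; ab->; ba->b

  | aab => ε
  | ababb => abb => b
  | bbaa => bba => bb
  | bbb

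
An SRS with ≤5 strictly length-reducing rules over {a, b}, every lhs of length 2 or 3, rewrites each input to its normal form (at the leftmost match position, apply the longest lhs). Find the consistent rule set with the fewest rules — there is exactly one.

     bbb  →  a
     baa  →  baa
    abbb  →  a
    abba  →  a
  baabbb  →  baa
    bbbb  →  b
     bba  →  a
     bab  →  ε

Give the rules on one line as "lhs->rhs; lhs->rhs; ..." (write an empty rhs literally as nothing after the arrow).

  | bbb => a
  | baa
  | abbb => bbb => a
  | abba => bba => a

aab->aa; ab->b; bb->; bbb->a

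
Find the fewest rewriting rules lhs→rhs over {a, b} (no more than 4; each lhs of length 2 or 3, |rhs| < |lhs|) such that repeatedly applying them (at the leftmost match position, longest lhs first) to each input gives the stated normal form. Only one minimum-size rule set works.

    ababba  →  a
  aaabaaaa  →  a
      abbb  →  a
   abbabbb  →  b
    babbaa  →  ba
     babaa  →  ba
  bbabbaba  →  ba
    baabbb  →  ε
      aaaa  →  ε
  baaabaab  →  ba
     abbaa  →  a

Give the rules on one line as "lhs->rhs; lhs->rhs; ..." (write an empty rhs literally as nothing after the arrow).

aa->; ab->a; bb->

  | ababba => aabba => bba => a
  | aaabaaaa => abaaaa => aaaaa => aaa => a
  | abbb => abb => ab => a
  | abbabbb => ababbb => aabbb => bbb => b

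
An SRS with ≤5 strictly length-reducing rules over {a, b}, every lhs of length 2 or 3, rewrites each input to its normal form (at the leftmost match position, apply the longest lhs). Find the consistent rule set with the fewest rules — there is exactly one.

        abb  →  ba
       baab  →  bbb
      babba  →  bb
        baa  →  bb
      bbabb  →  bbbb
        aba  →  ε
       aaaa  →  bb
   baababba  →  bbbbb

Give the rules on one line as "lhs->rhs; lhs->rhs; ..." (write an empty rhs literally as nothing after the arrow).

aa->b; aba->; abb->ba; bba->bb

  | abb => ba
  | baab => bbb
  | babba => bbaa => bba => bb
  | baa => bb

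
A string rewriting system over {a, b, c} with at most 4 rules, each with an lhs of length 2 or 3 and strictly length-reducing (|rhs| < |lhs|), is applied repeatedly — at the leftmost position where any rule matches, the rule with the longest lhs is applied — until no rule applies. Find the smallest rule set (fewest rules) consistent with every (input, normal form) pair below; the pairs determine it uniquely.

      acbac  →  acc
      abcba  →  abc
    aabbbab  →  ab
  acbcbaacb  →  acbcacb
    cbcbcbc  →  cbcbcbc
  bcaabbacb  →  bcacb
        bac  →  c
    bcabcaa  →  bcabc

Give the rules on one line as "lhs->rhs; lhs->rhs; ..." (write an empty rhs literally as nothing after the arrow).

aa->; aab->aa; ba->

  | acbac => acc
  | abcba => abc
  | aabbbab => aabbab => aabab => aaab => ab
  | acbcbaacb => acbcacb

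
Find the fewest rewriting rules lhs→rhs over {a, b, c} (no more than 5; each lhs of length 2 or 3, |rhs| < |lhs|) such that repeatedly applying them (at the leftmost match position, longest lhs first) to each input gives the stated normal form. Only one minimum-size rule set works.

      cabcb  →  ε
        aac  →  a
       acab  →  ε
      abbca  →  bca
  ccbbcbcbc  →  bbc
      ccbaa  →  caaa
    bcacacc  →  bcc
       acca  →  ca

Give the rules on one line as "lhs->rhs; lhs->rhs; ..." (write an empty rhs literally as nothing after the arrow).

ab->; abc->b; ac->; cb->a

  | cabcb => cbb => ab => ε
  | aac => a
  | acab => ab => ε
  | abbca => bca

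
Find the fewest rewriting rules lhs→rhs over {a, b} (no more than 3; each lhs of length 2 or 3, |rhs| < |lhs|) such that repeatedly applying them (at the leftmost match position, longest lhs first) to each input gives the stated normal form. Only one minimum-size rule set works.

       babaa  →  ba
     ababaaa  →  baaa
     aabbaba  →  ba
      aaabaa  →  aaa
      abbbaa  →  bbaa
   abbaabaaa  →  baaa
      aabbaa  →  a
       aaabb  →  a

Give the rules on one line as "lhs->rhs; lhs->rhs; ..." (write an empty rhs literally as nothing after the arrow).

ab->; aba->

  | babaa => ba
  | ababaaa => baaa
  | aabbaba => ababa => ba
  | aaabaa => aaa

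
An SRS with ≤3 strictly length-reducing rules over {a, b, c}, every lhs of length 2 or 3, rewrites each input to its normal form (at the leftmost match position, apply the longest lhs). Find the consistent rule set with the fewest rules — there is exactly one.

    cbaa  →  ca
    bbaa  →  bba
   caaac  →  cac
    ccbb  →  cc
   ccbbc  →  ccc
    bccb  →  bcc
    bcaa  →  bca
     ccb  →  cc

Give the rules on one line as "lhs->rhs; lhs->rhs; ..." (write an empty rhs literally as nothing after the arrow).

  | cbaa => caa => ca
  | bbaa => bba
  | caaac => caac => cac
  | ccbb => ccb => cc

aa->a; cb->c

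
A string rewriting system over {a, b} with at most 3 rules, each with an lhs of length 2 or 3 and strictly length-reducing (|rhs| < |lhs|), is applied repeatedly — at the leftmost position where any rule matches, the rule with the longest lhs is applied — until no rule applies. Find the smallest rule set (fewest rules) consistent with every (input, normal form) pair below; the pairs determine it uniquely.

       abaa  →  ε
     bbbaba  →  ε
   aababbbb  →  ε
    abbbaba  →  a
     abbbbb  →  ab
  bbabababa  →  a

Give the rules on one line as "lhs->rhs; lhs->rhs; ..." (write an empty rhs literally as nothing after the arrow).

  | abaa => aa => ε
  | bbbaba => baba => ba => ε
  | aababbbb => babbbb => bbbb => bb => ε
  | abbbaba => ababa => aba => a

aa->; ba->; bb->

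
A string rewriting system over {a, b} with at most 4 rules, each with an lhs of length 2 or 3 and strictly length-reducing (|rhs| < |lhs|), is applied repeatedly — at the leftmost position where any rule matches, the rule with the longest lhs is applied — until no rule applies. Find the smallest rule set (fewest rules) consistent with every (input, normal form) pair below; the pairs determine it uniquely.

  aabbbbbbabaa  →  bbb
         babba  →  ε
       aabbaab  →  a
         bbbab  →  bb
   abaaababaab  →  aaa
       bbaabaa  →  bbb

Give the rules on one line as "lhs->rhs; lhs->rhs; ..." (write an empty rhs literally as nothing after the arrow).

ab->; ba->; baa->b; bab->

  | aabbbbbbabaa => abbbbbabaa => bbbbabaa => bbbaa => bbb
  | babba => ba => ε
  | aabbaab => abaab => aab => a
  | bbbab => bb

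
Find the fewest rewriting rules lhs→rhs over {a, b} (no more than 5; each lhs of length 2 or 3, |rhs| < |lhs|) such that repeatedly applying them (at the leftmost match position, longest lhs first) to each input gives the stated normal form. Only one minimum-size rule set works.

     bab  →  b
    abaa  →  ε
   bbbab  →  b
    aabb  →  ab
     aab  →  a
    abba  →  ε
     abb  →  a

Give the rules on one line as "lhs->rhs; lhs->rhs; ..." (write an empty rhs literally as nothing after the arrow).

aa->; aab->a; ba->; bb->

  | bab => b
  | abaa => aa => ε
  | bbbab => bab => b
  | aabb => ab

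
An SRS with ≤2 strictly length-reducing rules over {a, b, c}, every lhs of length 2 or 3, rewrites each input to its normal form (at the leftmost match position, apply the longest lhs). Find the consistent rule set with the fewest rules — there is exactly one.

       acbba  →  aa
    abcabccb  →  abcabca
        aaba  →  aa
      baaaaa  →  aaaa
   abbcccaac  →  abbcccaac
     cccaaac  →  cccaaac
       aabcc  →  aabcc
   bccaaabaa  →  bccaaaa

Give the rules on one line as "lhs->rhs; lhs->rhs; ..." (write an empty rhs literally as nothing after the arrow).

ba->; cb->a

  | acbba => aaba => aa
  | abcabccb => abcabca
  | aaba => aa
  | baaaaa => aaaa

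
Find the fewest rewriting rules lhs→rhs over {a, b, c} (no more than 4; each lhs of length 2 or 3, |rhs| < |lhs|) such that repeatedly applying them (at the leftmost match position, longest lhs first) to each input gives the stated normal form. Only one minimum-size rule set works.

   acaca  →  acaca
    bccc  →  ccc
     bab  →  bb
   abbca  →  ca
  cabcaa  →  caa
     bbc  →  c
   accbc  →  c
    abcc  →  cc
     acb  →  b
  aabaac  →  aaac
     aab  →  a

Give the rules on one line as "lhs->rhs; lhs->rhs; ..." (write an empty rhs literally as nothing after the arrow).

aab->a; ab->b; bc->c; cb->b

  | acaca
  | bccc => ccc
  | bab => bb
  | abbca => bbca => bca => ca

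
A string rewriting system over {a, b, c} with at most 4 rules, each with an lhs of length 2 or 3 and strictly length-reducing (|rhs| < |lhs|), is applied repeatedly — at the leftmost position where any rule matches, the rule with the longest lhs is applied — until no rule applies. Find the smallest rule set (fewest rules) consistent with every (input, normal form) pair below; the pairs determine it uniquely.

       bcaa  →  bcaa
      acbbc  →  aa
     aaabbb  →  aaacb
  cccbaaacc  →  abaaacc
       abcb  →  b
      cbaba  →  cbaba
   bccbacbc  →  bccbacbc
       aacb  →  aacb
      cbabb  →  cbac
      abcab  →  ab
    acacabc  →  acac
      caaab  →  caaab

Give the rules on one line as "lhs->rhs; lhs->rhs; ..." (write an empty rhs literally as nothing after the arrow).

  | bcaa
  | acbbc => accc => aa
  | aaabbb => aaacb
  | cccbaaacc => abaaacc

abc->; bb->c; ccc->a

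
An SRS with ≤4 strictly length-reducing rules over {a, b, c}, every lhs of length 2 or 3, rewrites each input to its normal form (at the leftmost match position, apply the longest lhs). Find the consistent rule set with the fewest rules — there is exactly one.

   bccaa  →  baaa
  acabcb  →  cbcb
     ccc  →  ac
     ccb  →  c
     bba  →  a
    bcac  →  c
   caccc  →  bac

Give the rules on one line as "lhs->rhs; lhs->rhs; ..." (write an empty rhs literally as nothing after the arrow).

ab->c; bb->; ca->b; cc->a

  | bccaa => baaa
  | acabcb => abbcb => cbcb
  | ccc => ac
  | ccb => ab => c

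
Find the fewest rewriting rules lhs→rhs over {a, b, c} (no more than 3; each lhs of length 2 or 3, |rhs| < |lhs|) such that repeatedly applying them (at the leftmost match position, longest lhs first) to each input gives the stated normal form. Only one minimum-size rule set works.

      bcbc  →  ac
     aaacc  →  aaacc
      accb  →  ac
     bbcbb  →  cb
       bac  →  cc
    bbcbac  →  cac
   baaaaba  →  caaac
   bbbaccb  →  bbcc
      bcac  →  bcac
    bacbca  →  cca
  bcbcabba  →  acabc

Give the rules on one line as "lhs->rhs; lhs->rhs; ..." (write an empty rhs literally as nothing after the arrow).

ba->c; bcb->a; ccb->c

  | bcbc => ac
  | aaacc
  | accb => ac
  | bbcbb => bab => cb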